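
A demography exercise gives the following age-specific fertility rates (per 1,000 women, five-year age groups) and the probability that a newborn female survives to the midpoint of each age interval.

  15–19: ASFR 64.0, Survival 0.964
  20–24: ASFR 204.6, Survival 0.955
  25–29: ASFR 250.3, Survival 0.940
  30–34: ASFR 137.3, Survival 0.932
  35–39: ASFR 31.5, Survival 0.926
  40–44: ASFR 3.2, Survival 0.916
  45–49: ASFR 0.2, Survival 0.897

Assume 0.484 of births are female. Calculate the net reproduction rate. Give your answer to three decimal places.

Proportion female at birth = 0.484.
Each age group contributes 5 × ASFR × survival:
  15–19: 5 × 64.0/1000 × 0.964 = 0.30848
  20–24: 5 × 204.6/1000 × 0.955 = 0.97697
  25–29: 5 × 250.3/1000 × 0.940 = 1.17641
  30–34: 5 × 137.3/1000 × 0.932 = 0.63982
  35–39: 5 × 31.5/1000 × 0.926 = 0.14585
  40–44: 5 × 3.2/1000 × 0.916 = 0.01466
  45–49: 5 × 0.2/1000 × 0.897 = 0.00090
Sum = 3.26309
NRR = 0.484 × 3.26309 = 1.57934

1.579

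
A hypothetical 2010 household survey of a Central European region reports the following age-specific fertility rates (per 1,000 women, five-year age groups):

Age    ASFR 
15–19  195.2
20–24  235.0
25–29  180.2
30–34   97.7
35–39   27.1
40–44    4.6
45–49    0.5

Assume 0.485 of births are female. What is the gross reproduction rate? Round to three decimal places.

1.795

Proportion female at birth = 0.485.
Sum of ASFRs = 195.2 + 235.0 + 180.2 + 97.7 + 27.1 + 4.6 + 0.5 = 740.3
TFR = 5 × 740.3 / 1000 = 3.7015
GRR = 0.485 × 3.7015 = 1.79523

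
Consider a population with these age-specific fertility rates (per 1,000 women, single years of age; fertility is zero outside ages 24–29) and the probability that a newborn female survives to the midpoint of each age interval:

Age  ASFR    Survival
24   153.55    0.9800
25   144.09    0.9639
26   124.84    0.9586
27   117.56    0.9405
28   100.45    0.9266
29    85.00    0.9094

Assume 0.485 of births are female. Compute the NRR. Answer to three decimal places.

0.335

Proportion female at birth = 0.485.
Survival-weighted fertility by age (1·fₓ·Sₓ):
  24: 1 × 153.55/1000 × 0.9800 = 0.15048
  25: 1 × 144.09/1000 × 0.9639 = 0.13889
  26: 1 × 124.84/1000 × 0.9586 = 0.11967
  27: 1 × 117.56/1000 × 0.9405 = 0.11057
  28: 1 × 100.45/1000 × 0.9266 = 0.09308
  29: 1 × 85.00/1000 × 0.9094 = 0.07730
Sum = 0.68999
NRR = 0.485 × 0.68999 = 0.33465
With NRR below 1 the population is below replacement fertility.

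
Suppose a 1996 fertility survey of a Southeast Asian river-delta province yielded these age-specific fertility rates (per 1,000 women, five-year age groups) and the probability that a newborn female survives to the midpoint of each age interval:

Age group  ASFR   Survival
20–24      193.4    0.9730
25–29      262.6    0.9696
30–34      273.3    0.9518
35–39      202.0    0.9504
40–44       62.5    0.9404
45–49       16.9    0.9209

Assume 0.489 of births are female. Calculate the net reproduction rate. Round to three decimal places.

2.370

Proportion female at birth = 0.489.
Weighting each age-specific rate by interval width and survival:
  20–24: 5 × 193.4/1000 × 0.9730 = 0.94089
  25–29: 5 × 262.6/1000 × 0.9696 = 1.27308
  30–34: 5 × 273.3/1000 × 0.9518 = 1.30063
  35–39: 5 × 202.0/1000 × 0.9504 = 0.95990
  40–44: 5 × 62.5/1000 × 0.9404 = 0.29388
  45–49: 5 × 16.9/1000 × 0.9209 = 0.07782
Sum = 4.84620
NRR = 0.489 × 4.84620 = 2.36979
An NRR exceeding 1 indicates intrinsic growth under these rates.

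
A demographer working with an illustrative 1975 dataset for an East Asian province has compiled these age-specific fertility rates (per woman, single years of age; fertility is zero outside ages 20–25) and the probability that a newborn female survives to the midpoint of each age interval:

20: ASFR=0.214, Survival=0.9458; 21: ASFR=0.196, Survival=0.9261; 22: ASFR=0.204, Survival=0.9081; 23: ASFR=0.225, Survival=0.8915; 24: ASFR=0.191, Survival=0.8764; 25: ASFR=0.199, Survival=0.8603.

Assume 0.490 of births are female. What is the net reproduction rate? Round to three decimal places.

Proportion female at birth = 0.490.
Each age group contributes 1 × ASFR × survival:
  20: 1 × 0.214 × 0.9458 = 0.20240
  21: 1 × 0.196 × 0.9261 = 0.18152
  22: 1 × 0.204 × 0.9081 = 0.18525
  23: 1 × 0.225 × 0.8915 = 0.20059
  24: 1 × 0.191 × 0.8764 = 0.16739
  25: 1 × 0.199 × 0.8603 = 0.17120
Sum = 1.10835
NRR = 0.490 × 1.10835 = 0.54309
NRR < 1, so the cohort does not fully replace itself.

0.543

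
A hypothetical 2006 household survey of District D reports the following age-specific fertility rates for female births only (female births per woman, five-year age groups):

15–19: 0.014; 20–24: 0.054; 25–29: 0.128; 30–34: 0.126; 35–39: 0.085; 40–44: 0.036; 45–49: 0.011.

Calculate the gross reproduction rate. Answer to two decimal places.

2.27

Sum of female ASFRs = 0.014 + 0.054 + 0.128 + 0.126 + 0.085 + 0.036 + 0.011 = 0.454
GRR = 5 × 0.454 = 2.27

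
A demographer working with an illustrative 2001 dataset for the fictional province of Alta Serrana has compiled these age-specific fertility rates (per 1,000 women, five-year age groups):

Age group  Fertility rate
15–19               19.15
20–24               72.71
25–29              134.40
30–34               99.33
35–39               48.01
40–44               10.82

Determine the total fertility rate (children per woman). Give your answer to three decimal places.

1.922

Sum of ASFRs = 19.15 + 72.71 + 134.40 + 99.33 + 48.01 + 10.82 = 384.42
TFR = 5 × 384.42 / 1000 = 1.9221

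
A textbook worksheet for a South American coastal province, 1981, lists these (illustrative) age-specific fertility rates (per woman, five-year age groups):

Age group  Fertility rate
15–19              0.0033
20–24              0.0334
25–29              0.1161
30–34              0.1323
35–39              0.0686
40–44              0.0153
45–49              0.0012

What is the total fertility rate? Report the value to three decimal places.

Sum of ASFRs = 0.0033 + 0.0334 + 0.1161 + 0.1323 + 0.0686 + 0.0153 + 0.0012 = 0.3702
TFR = 5 × 0.3702 = 1.851

1.851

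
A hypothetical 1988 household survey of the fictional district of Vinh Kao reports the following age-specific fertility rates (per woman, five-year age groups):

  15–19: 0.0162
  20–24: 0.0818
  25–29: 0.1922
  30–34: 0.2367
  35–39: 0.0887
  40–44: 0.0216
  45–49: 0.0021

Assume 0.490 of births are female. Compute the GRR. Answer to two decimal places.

Proportion female at birth = 0.490.
Sum of ASFRs = 0.0162 + 0.0818 + 0.1922 + 0.2367 + 0.0887 + 0.0216 + 0.0021 = 0.6393
TFR = 5 × 0.6393 = 3.1965
GRR = 0.490 × 3.1965 = 1.56629

1.57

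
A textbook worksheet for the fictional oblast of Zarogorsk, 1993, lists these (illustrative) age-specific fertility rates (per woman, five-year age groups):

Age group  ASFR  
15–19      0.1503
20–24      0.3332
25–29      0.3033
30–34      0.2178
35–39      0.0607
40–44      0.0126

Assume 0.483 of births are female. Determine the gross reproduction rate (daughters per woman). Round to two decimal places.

2.60

Proportion female at birth = 0.483.
Sum of ASFRs = 0.1503 + 0.3332 + 0.3033 + 0.2178 + 0.0607 + 0.0126 = 1.0779
TFR = 5 × 1.0779 = 5.3895
GRR = 0.483 × 5.3895 = 2.60313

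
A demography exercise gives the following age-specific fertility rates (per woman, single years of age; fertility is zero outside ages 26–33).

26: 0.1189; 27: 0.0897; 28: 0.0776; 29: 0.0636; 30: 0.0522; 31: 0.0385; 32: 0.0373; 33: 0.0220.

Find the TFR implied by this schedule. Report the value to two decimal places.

0.50

Sum of ASFRs = 0.1189 + 0.0897 + 0.0776 + 0.0636 + 0.0522 + 0.0385 + 0.0373 + 0.0220 = 0.4998
TFR = 0.4998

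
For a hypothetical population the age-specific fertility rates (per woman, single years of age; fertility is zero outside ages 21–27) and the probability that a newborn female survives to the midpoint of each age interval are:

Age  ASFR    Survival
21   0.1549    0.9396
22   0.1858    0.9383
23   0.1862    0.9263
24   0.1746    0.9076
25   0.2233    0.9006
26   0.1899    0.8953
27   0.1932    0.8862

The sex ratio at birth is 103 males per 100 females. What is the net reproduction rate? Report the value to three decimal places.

Proportion female at birth = 100 / (100 + 103) = 0.49261.
Survival-weighted fertility by age (1·fₓ·Sₓ):
  21: 1 × 0.1549 × 0.9396 = 0.14554
  22: 1 × 0.1858 × 0.9383 = 0.17434
  23: 1 × 0.1862 × 0.9263 = 0.17248
  24: 1 × 0.1746 × 0.9076 = 0.15847
  25: 1 × 0.2233 × 0.9006 = 0.20110
  26: 1 × 0.1899 × 0.8953 = 0.17002
  27: 1 × 0.1932 × 0.8862 = 0.17121
Sum = 1.19316
NRR = 0.49261 × 1.19316 = 0.58776

0.588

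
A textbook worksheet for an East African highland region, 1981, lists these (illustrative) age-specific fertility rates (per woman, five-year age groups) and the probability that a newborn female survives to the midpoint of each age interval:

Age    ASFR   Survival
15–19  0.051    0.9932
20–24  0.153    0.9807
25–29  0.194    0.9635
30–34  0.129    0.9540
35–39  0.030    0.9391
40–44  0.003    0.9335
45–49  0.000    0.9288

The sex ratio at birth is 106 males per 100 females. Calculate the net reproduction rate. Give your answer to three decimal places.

Proportion female at birth = 100 / (100 + 106) = 0.48544.
Weighting each age-specific rate by interval width and survival:
  15–19: 5 × 0.051 × 0.9932 = 0.25327
  20–24: 5 × 0.153 × 0.9807 = 0.75024
  25–29: 5 × 0.194 × 0.9635 = 0.93460
  30–34: 5 × 0.129 × 0.9540 = 0.61533
  35–39: 5 × 0.030 × 0.9391 = 0.14087
  40–44: 5 × 0.003 × 0.9335 = 0.01400
  45–49: 5 × 0.000 × 0.9288 = 0.00000
Sum = 2.70831
NRR = 0.48544 × 2.70831 = 1.31472
NRR > 1, so each generation more than replaces itself.

1.315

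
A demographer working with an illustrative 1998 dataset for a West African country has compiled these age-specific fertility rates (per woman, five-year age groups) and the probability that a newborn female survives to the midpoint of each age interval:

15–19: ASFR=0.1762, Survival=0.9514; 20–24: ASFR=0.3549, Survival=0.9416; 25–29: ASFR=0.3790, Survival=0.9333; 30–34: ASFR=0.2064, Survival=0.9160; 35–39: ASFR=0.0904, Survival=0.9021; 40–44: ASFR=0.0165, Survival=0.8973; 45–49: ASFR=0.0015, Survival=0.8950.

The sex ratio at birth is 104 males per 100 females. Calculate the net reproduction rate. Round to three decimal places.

2.800

Proportion female at birth = 100 / (100 + 104) = 0.49020.
Survival-weighted fertility by age (5·fₓ·Sₓ):
  15–19: 5 × 0.1762 × 0.9514 = 0.83818
  20–24: 5 × 0.3549 × 0.9416 = 1.67087
  25–29: 5 × 0.3790 × 0.9333 = 1.76860
  30–34: 5 × 0.2064 × 0.9160 = 0.94531
  35–39: 5 × 0.0904 × 0.9021 = 0.40775
  40–44: 5 × 0.0165 × 0.8973 = 0.07403
  45–49: 5 × 0.0015 × 0.8950 = 0.00671
Sum = 5.71145
NRR = 0.49020 × 5.71145 = 2.79975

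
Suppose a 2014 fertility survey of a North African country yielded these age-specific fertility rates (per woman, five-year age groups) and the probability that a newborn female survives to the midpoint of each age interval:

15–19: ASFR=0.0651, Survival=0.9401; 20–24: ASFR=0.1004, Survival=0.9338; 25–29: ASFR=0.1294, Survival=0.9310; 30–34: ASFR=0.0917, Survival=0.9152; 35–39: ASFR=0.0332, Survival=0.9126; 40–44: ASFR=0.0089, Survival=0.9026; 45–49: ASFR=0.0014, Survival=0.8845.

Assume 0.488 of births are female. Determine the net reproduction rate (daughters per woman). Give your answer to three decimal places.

0.973

Proportion female at birth = 0.488.
Weighting each age-specific rate by interval width and survival:
  15–19: 5 × 0.0651 × 0.9401 = 0.30600
  20–24: 5 × 0.1004 × 0.9338 = 0.46877
  25–29: 5 × 0.1294 × 0.9310 = 0.60236
  30–34: 5 × 0.0917 × 0.9152 = 0.41962
  35–39: 5 × 0.0332 × 0.9126 = 0.15149
  40–44: 5 × 0.0089 × 0.9026 = 0.04017
  45–49: 5 × 0.0014 × 0.8845 = 0.00619
Sum = 1.99460
NRR = 0.488 × 1.99460 = 0.97336
NRR < 1, so the cohort does not fully replace itself.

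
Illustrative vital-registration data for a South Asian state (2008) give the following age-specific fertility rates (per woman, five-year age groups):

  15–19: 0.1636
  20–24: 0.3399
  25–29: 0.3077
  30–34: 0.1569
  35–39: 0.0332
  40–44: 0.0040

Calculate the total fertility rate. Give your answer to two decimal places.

Sum of ASFRs = 0.1636 + 0.3399 + 0.3077 + 0.1569 + 0.0332 + 0.0040 = 1.0053
TFR = 5 × 1.0053 = 5.0265

5.03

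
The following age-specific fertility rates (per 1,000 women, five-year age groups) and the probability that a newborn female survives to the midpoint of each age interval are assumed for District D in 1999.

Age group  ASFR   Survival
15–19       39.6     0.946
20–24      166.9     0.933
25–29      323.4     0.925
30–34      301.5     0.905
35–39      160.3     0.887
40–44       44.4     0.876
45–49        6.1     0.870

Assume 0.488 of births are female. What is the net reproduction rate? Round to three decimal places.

2.322

Proportion female at birth = 0.488.
Each age group contributes 5 × ASFR × survival:
  15–19: 5 × 39.6/1000 × 0.946 = 0.18731
  20–24: 5 × 166.9/1000 × 0.933 = 0.77859
  25–29: 5 × 323.4/1000 × 0.925 = 1.49573
  30–34: 5 × 301.5/1000 × 0.905 = 1.36429
  35–39: 5 × 160.3/1000 × 0.887 = 0.71093
  40–44: 5 × 44.4/1000 × 0.876 = 0.19447
  45–49: 5 × 6.1/1000 × 0.870 = 0.02654
Sum = 4.75786
NRR = 0.488 × 4.75786 = 2.32184
With NRR above 1 the population is above replacement fertility.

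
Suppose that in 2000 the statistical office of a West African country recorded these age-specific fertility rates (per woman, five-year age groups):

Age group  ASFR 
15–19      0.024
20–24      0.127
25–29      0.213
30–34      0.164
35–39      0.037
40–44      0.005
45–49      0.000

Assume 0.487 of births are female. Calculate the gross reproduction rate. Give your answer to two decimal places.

Proportion female at birth = 0.487.
Sum of ASFRs = 0.024 + 0.127 + 0.213 + 0.164 + 0.037 + 0.005 + 0.000 = 0.570
TFR = 5 × 0.570 = 2.85
GRR = 0.487 × 2.85 = 1.38795

1.39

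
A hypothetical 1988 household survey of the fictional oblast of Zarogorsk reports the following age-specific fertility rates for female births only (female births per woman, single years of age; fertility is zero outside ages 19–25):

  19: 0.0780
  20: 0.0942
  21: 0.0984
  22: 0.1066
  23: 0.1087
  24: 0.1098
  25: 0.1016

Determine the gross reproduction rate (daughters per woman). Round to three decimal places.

0.697

Sum of female ASFRs = 0.0780 + 0.0942 + 0.0984 + 0.1066 + 0.1087 + 0.1098 + 0.1016 = 0.6973
GRR = 0.6973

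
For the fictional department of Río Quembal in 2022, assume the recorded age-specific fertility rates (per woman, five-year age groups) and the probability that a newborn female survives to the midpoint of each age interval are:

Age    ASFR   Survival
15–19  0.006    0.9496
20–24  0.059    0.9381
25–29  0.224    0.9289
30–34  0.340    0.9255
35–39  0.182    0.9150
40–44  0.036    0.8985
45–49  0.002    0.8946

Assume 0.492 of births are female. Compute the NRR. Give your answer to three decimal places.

Proportion female at birth = 0.492.
Each age group contributes 5 × ASFR × survival:
  15–19: 5 × 0.006 × 0.9496 = 0.02849
  20–24: 5 × 0.059 × 0.9381 = 0.27674
  25–29: 5 × 0.224 × 0.9289 = 1.04037
  30–34: 5 × 0.340 × 0.9255 = 1.57335
  35–39: 5 × 0.182 × 0.9150 = 0.83265
  40–44: 5 × 0.036 × 0.8985 = 0.16173
  45–49: 5 × 0.002 × 0.8946 = 0.00895
Sum = 3.92228
NRR = 0.492 × 3.92228 = 1.92976

1.930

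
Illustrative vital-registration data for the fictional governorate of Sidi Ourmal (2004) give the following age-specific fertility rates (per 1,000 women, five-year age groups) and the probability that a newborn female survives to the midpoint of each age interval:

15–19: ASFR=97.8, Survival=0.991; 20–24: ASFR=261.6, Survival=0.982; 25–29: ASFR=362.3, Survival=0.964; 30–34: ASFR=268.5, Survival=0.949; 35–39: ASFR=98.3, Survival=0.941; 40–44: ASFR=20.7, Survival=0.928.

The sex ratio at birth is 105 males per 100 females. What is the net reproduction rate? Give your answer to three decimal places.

2.609

Proportion female at birth = 100 / (100 + 105) = 0.48780.
Weighting each age-specific rate by interval width and survival:
  15–19: 5 × 97.8/1000 × 0.991 = 0.48460
  20–24: 5 × 261.6/1000 × 0.982 = 1.28446
  25–29: 5 × 362.3/1000 × 0.964 = 1.74629
  30–34: 5 × 268.5/1000 × 0.949 = 1.27403
  35–39: 5 × 98.3/1000 × 0.941 = 0.46250
  40–44: 5 × 20.7/1000 × 0.928 = 0.09605
Sum = 5.34793
NRR = 0.48780 × 5.34793 = 2.60872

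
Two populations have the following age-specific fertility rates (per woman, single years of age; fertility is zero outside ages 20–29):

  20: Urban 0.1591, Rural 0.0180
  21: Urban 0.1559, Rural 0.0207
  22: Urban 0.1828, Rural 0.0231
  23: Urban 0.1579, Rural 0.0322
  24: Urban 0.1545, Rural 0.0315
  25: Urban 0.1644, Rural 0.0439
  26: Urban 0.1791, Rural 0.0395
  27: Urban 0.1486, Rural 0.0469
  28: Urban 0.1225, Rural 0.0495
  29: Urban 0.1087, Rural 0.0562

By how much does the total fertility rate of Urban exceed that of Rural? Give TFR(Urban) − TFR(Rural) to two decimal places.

1.17

Urban:
  Sum of ASFRs = 0.1591 + 0.1559 + 0.1828 + 0.1579 + 0.1545 + 0.1644 + 0.1791 + 0.1486 + 0.1225 + 0.1087 = 1.5335
  TFR = 1.5335
Rural:
  Sum of ASFRs = 0.0180 + 0.0207 + 0.0231 + 0.0322 + 0.0315 + 0.0439 + 0.0395 + 0.0469 + 0.0495 + 0.0562 = 0.3615
  TFR = 0.3615
Difference = 1.5335 − 0.3615 = 1.172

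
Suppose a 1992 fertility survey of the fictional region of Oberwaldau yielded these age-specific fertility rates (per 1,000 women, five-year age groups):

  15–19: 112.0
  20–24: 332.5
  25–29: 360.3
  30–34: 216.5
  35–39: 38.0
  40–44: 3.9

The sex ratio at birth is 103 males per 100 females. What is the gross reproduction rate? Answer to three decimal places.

2.619

Proportion female at birth = 100 / (100 + 103) = 0.49261.
Sum of ASFRs = 112.0 + 332.5 + 360.3 + 216.5 + 38.0 + 3.9 = 1063.2
TFR = 5 × 1063.2 / 1000 = 5.316
GRR = 0.49261 × 5.316 = 2.61871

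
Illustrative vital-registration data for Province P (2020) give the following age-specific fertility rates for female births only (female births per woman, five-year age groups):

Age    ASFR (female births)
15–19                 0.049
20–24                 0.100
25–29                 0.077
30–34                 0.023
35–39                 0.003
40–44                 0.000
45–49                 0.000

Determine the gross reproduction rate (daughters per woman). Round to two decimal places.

1.26

Sum of female ASFRs = 0.049 + 0.100 + 0.077 + 0.023 + 0.003 + 0.000 + 0.000 = 0.252
GRR = 5 × 0.252 = 1.26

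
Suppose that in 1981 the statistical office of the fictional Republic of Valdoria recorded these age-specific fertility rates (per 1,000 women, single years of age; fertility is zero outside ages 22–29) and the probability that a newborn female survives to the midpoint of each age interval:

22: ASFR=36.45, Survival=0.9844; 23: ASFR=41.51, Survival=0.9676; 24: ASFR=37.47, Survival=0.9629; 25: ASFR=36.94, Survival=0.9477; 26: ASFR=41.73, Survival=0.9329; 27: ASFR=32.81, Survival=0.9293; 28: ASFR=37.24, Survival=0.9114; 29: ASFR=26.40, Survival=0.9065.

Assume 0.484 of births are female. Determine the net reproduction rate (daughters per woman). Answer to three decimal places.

Proportion female at birth = 0.484.
Per-age-group product (1 × ASFR × survival probability):
  22: 1 × 36.45/1000 × 0.9844 = 0.03588
  23: 1 × 41.51/1000 × 0.9676 = 0.04017
  24: 1 × 37.47/1000 × 0.9629 = 0.03608
  25: 1 × 36.94/1000 × 0.9477 = 0.03501
  26: 1 × 41.73/1000 × 0.9329 = 0.03893
  27: 1 × 32.81/1000 × 0.9293 = 0.03049
  28: 1 × 37.24/1000 × 0.9114 = 0.03394
  29: 1 × 26.40/1000 × 0.9065 = 0.02393
Sum = 0.27443
NRR = 0.484 × 0.27443 = 0.13282

0.133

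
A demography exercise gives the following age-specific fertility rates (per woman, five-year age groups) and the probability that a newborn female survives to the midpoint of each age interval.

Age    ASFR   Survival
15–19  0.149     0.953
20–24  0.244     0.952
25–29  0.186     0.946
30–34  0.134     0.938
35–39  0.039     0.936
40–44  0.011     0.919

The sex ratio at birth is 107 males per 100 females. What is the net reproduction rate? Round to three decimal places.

Proportion female at birth = 100 / (100 + 107) = 0.48309.
Each age group contributes 5 × ASFR × survival:
  15–19: 5 × 0.149 × 0.953 = 0.70999
  20–24: 5 × 0.244 × 0.952 = 1.16144
  25–29: 5 × 0.186 × 0.946 = 0.87978
  30–34: 5 × 0.134 × 0.938 = 0.62846
  35–39: 5 × 0.039 × 0.936 = 0.18252
  40–44: 5 × 0.011 × 0.919 = 0.05055
Sum = 3.61274
NRR = 0.48309 × 3.61274 = 1.74528

1.745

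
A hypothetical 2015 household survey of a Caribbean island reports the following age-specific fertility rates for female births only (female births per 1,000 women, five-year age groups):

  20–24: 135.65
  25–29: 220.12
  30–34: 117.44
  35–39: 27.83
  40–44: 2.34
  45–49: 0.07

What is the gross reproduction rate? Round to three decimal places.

2.517

Sum of female ASFRs = 135.65 + 220.12 + 117.44 + 27.83 + 2.34 + 0.07 = 503.45
GRR = 5 × 503.45 / 1000 = 2.51725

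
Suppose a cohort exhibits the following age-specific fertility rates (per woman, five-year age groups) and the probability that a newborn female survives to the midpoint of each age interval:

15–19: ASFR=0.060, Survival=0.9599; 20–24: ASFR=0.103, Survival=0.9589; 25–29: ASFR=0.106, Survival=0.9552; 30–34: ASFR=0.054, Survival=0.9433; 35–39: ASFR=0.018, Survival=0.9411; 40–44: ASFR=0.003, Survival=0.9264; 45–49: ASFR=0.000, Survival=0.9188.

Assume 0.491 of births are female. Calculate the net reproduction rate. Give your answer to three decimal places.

0.806

Proportion female at birth = 0.491.
Survival-weighted fertility by age (5·fₓ·Sₓ):
  15–19: 5 × 0.060 × 0.9599 = 0.28797
  20–24: 5 × 0.103 × 0.9589 = 0.49383
  25–29: 5 × 0.106 × 0.9552 = 0.50626
  30–34: 5 × 0.054 × 0.9433 = 0.25469
  35–39: 5 × 0.018 × 0.9411 = 0.08470
  40–44: 5 × 0.003 × 0.9264 = 0.01390
  45–49: 5 × 0.000 × 0.9188 = 0.00000
Sum = 1.64135
NRR = 0.491 × 1.64135 = 0.80590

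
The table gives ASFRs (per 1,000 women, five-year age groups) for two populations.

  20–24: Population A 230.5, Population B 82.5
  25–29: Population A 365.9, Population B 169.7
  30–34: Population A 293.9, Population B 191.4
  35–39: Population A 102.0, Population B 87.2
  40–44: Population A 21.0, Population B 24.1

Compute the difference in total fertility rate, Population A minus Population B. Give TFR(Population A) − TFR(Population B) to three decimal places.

2.292

Population A:
  Sum of ASFRs = 230.5 + 365.9 + 293.9 + 102.0 + 21.0 = 1013.3
  TFR = 5 × 1013.3 / 1000 = 5.0665
Population B:
  Sum of ASFRs = 82.5 + 169.7 + 191.4 + 87.2 + 24.1 = 554.9
  TFR = 5 × 554.9 / 1000 = 2.7745
Difference = 5.0665 − 2.7745 = 2.292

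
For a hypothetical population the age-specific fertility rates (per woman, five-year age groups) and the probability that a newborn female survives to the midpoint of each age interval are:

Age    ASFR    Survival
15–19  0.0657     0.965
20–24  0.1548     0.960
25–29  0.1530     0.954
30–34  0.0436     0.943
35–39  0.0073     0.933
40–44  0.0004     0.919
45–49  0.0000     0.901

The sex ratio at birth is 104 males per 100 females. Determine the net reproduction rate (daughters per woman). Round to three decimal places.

0.996

Proportion female at birth = 100 / (100 + 104) = 0.49020.
Weighting each age-specific rate by interval width and survival:
  15–19: 5 × 0.0657 × 0.965 = 0.31700
  20–24: 5 × 0.1548 × 0.960 = 0.74304
  25–29: 5 × 0.1530 × 0.954 = 0.72981
  30–34: 5 × 0.0436 × 0.943 = 0.20557
  35–39: 5 × 0.0073 × 0.933 = 0.03405
  40–44: 5 × 0.0004 × 0.919 = 0.00184
  45–49: 5 × 0.0000 × 0.901 = 0.00000
Sum = 2.03131
NRR = 0.49020 × 2.03131 = 0.99575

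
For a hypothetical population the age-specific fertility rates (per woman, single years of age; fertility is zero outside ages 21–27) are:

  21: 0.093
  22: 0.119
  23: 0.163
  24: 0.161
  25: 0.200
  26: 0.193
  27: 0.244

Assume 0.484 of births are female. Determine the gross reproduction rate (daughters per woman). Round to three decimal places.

0.568

Proportion female at birth = 0.484.
Sum of ASFRs = 0.093 + 0.119 + 0.163 + 0.161 + 0.200 + 0.193 + 0.244 = 1.173
TFR = 1.173
GRR = 0.484 × 1.173 = 0.56773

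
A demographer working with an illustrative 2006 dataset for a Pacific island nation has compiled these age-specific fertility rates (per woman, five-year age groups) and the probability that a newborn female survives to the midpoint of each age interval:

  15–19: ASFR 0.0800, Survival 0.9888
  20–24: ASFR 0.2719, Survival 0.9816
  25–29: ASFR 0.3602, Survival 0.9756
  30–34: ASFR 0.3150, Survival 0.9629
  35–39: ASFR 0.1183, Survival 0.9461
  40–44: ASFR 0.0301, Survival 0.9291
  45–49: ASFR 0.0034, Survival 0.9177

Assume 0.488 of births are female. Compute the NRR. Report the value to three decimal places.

Proportion female at birth = 0.488.
Weighting each age-specific rate by interval width and survival:
  15–19: 5 × 0.0800 × 0.9888 = 0.39552
  20–24: 5 × 0.2719 × 0.9816 = 1.33449
  25–29: 5 × 0.3602 × 0.9756 = 1.75706
  30–34: 5 × 0.3150 × 0.9629 = 1.51657
  35–39: 5 × 0.1183 × 0.9461 = 0.55962
  40–44: 5 × 0.0301 × 0.9291 = 0.13983
  45–49: 5 × 0.0034 × 0.9177 = 0.01560
Sum = 5.71869
NRR = 0.488 × 5.71869 = 2.79072

2.791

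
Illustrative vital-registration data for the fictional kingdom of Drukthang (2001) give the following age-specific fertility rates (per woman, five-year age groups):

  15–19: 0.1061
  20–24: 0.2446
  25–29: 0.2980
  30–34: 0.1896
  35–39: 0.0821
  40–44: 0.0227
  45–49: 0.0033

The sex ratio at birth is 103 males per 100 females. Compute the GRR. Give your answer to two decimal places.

Proportion female at birth = 100 / (100 + 103) = 0.49261.
Sum of ASFRs = 0.1061 + 0.2446 + 0.2980 + 0.1896 + 0.0821 + 0.0227 + 0.0033 = 0.9464
TFR = 5 × 0.9464 = 4.732
GRR = 0.49261 × 4.732 = 2.33103

2.33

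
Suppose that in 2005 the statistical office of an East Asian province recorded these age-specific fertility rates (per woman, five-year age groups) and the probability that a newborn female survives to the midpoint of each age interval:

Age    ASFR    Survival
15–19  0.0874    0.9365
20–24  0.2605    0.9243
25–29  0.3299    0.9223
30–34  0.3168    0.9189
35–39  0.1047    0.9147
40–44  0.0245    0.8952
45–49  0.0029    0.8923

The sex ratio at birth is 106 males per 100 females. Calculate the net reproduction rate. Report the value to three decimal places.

Proportion female at birth = 100 / (100 + 106) = 0.48544.
Weighting each age-specific rate by interval width and survival:
  15–19: 5 × 0.0874 × 0.9365 = 0.40925
  20–24: 5 × 0.2605 × 0.9243 = 1.20390
  25–29: 5 × 0.3299 × 0.9223 = 1.52133
  30–34: 5 × 0.3168 × 0.9189 = 1.45554
  35–39: 5 × 0.1047 × 0.9147 = 0.47885
  40–44: 5 × 0.0245 × 0.8952 = 0.10966
  45–49: 5 × 0.0029 × 0.8923 = 0.01294
Sum = 5.19147
NRR = 0.48544 × 5.19147 = 2.52015
With NRR above 1 the population is above replacement fertility.

2.520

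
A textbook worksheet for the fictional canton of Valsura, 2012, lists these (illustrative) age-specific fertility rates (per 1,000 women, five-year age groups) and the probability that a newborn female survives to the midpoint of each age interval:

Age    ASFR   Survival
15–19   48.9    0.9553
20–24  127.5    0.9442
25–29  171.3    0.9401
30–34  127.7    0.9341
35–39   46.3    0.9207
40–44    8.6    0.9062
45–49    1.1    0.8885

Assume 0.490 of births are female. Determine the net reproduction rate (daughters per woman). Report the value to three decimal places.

Proportion female at birth = 0.490.
Weighting each age-specific rate by interval width and survival:
  15–19: 5 × 48.9/1000 × 0.9553 = 0.23357
  20–24: 5 × 127.5/1000 × 0.9442 = 0.60193
  25–29: 5 × 171.3/1000 × 0.9401 = 0.80520
  30–34: 5 × 127.7/1000 × 0.9341 = 0.59642
  35–39: 5 × 46.3/1000 × 0.9207 = 0.21314
  40–44: 5 × 8.6/1000 × 0.9062 = 0.03897
  45–49: 5 × 1.1/1000 × 0.8885 = 0.00489
Sum = 2.49412
NRR = 0.490 × 2.49412 = 1.22212

1.222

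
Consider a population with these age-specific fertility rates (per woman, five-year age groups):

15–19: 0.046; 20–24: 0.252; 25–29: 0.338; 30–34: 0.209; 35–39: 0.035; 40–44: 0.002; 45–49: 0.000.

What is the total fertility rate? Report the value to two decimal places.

4.41

Sum of ASFRs = 0.046 + 0.252 + 0.338 + 0.209 + 0.035 + 0.002 + 0.000 = 0.882
TFR = 5 × 0.882 = 4.41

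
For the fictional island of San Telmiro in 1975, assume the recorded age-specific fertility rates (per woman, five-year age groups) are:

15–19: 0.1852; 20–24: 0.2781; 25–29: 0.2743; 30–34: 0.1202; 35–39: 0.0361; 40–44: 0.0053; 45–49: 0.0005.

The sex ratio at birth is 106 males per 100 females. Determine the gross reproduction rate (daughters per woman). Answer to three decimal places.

2.184

Proportion female at birth = 100 / (100 + 106) = 0.48544.
Sum of ASFRs = 0.1852 + 0.2781 + 0.2743 + 0.1202 + 0.0361 + 0.0053 + 0.0005 = 0.8997
TFR = 5 × 0.8997 = 4.4985
GRR = 0.48544 × 4.4985 = 2.18375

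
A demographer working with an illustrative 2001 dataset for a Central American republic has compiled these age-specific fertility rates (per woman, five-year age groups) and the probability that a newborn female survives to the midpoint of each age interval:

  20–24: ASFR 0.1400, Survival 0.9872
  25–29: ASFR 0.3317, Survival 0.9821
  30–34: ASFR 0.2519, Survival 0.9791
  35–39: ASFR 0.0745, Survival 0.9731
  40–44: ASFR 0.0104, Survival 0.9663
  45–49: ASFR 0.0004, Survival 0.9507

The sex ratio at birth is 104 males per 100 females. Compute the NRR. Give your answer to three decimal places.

Proportion female at birth = 100 / (100 + 104) = 0.49020.
Per-age-group product (5 × ASFR × survival probability):
  20–24: 5 × 0.1400 × 0.9872 = 0.69104
  25–29: 5 × 0.3317 × 0.9821 = 1.62881
  30–34: 5 × 0.2519 × 0.9791 = 1.23318
  35–39: 5 × 0.0745 × 0.9731 = 0.36248
  40–44: 5 × 0.0104 × 0.9663 = 0.05025
  45–49: 5 × 0.0004 × 0.9507 = 0.00190
Sum = 3.96766
NRR = 0.49020 × 3.96766 = 1.94495

1.945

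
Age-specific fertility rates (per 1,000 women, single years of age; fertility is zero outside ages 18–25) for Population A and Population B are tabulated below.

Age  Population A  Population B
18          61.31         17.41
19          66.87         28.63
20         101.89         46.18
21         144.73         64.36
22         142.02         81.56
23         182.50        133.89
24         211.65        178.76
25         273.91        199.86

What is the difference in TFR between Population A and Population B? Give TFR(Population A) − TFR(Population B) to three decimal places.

0.434

Population A:
  Sum of ASFRs = 61.31 + 66.87 + 101.89 + 144.73 + 142.02 + 182.50 + 211.65 + 273.91 = 1184.88
  TFR = 1184.88 / 1000 = 1.18488
Population B:
  Sum of ASFRs = 17.41 + 28.63 + 46.18 + 64.36 + 81.56 + 133.89 + 178.76 + 199.86 = 750.65
  TFR = 750.65 / 1000 = 0.75065
Difference = 1.18488 − 0.75065 = 0.43423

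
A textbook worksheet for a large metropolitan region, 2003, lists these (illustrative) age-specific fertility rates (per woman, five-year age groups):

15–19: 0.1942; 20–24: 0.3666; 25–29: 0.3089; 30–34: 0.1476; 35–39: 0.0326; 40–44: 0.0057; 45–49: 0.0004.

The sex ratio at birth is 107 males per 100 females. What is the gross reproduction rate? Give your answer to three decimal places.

Proportion female at birth = 100 / (100 + 107) = 0.48309.
Sum of ASFRs = 0.1942 + 0.3666 + 0.3089 + 0.1476 + 0.0326 + 0.0057 + 0.0004 = 1.0560
TFR = 5 × 1.0560 = 5.28
GRR = 0.48309 × 5.28 = 2.55072

2.551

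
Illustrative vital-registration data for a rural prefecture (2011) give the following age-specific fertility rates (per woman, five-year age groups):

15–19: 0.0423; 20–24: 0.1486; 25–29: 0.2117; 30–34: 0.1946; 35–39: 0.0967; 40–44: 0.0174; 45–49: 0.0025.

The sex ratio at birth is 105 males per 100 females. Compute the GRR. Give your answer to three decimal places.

Proportion female at birth = 100 / (100 + 105) = 0.48780.
Sum of ASFRs = 0.0423 + 0.1486 + 0.2117 + 0.1946 + 0.0967 + 0.0174 + 0.0025 = 0.7138
TFR = 5 × 0.7138 = 3.569
GRR = 0.48780 × 3.569 = 1.74096

1.741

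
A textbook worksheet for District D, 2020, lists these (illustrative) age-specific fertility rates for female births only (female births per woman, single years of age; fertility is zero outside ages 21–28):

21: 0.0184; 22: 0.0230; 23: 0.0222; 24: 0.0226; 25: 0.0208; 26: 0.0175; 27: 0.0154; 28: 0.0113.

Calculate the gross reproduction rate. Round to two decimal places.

0.15

Sum of female ASFRs = 0.0184 + 0.0230 + 0.0222 + 0.0226 + 0.0208 + 0.0175 + 0.0154 + 0.0113 = 0.1512
GRR = 0.1512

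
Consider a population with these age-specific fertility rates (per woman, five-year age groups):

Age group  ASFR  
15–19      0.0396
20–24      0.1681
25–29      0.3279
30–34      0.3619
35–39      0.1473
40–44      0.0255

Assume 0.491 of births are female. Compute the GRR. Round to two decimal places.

Proportion female at birth = 0.491.
Sum of ASFRs = 0.0396 + 0.1681 + 0.3279 + 0.3619 + 0.1473 + 0.0255 = 1.0703
TFR = 5 × 1.0703 = 5.3515
GRR = 0.491 × 5.3515 = 2.62759

2.63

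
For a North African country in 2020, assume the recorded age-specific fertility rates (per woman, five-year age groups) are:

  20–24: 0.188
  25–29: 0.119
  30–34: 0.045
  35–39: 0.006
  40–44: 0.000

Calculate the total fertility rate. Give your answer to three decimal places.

Sum of ASFRs = 0.188 + 0.119 + 0.045 + 0.006 + 0.000 = 0.358
TFR = 5 × 0.358 = 1.79

1.790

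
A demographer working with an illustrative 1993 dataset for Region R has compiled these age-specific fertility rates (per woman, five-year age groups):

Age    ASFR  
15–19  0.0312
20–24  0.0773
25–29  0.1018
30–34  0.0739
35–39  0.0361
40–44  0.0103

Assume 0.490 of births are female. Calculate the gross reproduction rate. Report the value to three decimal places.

0.810

Proportion female at birth = 0.490.
Sum of ASFRs = 0.0312 + 0.0773 + 0.1018 + 0.0739 + 0.0361 + 0.0103 = 0.3306
TFR = 5 × 0.3306 = 1.653
GRR = 0.490 × 1.653 = 0.80997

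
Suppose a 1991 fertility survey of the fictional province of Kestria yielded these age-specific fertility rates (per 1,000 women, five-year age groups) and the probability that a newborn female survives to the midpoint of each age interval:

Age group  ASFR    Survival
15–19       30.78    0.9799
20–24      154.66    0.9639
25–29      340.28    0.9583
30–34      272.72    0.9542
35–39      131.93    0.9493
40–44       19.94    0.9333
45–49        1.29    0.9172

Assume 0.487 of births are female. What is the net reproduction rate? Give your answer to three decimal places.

Proportion female at birth = 0.487.
Survival-weighted fertility by age (5·fₓ·Sₓ):
  15–19: 5 × 30.78/1000 × 0.9799 = 0.15081
  20–24: 5 × 154.66/1000 × 0.9639 = 0.74538
  25–29: 5 × 340.28/1000 × 0.9583 = 1.63045
  30–34: 5 × 272.72/1000 × 0.9542 = 1.30115
  35–39: 5 × 131.93/1000 × 0.9493 = 0.62621
  40–44: 5 × 19.94/1000 × 0.9333 = 0.09305
  45–49: 5 × 1.29/1000 × 0.9172 = 0.00592
Sum = 4.55297
NRR = 0.487 × 4.55297 = 2.21730
With NRR above 1 the population is above replacement fertility.

2.217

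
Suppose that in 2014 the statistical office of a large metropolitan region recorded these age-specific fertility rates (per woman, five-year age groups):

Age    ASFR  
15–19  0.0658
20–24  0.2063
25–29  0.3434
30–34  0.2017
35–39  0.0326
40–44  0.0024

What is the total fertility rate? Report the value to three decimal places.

Sum of ASFRs = 0.0658 + 0.2063 + 0.3434 + 0.2017 + 0.0326 + 0.0024 = 0.8522
TFR = 5 × 0.8522 = 4.261

4.261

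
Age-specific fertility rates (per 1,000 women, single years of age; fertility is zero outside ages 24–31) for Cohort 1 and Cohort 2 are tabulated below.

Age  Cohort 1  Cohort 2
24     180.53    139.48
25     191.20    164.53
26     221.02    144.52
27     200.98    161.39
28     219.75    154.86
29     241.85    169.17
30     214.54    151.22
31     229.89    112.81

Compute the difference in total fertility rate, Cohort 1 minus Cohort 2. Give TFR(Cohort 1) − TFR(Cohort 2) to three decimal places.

Cohort 1:
  Sum of ASFRs = 180.53 + 191.20 + 221.02 + 200.98 + 219.75 + 241.85 + 214.54 + 229.89 = 1699.76
  TFR = 1699.76 / 1000 = 1.69976
Cohort 2:
  Sum of ASFRs = 139.48 + 164.53 + 144.52 + 161.39 + 154.86 + 169.17 + 151.22 + 112.81 = 1197.98
  TFR = 1197.98 / 1000 = 1.19798
Difference = 1.69976 − 1.19798 = 0.50178

0.502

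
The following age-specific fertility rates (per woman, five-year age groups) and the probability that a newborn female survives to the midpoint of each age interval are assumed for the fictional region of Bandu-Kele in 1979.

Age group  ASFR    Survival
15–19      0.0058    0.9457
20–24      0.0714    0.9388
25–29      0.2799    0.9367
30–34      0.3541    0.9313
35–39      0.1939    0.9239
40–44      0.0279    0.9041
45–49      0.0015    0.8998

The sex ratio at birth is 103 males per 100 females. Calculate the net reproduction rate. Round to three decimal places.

Proportion female at birth = 100 / (100 + 103) = 0.49261.
Per-age-group product (5 × ASFR × survival probability):
  15–19: 5 × 0.0058 × 0.9457 = 0.02743
  20–24: 5 × 0.0714 × 0.9388 = 0.33515
  25–29: 5 × 0.2799 × 0.9367 = 1.31091
  30–34: 5 × 0.3541 × 0.9313 = 1.64887
  35–39: 5 × 0.1939 × 0.9239 = 0.89572
  40–44: 5 × 0.0279 × 0.9041 = 0.12612
  45–49: 5 × 0.0015 × 0.8998 = 0.00675
Sum = 4.35095
NRR = 0.49261 × 4.35095 = 2.14332
An NRR exceeding 1 indicates intrinsic growth under these rates.

2.143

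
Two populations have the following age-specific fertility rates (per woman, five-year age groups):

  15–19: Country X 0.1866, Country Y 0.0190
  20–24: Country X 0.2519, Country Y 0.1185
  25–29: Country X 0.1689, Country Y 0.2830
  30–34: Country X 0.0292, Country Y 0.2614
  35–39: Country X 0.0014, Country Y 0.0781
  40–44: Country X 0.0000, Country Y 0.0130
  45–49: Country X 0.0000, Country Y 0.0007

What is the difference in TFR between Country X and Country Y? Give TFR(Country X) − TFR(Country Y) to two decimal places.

Country X:
  Sum of ASFRs = 0.1866 + 0.2519 + 0.1689 + 0.0292 + 0.0014 + 0.0000 + 0.0000 = 0.6380
  TFR = 5 × 0.6380 = 3.19
Country Y:
  Sum of ASFRs = 0.0190 + 0.1185 + 0.2830 + 0.2614 + 0.0781 + 0.0130 + 0.0007 = 0.7737
  TFR = 5 × 0.7737 = 3.8685
Difference = 3.19 − 3.8685 = -0.6785

-0.68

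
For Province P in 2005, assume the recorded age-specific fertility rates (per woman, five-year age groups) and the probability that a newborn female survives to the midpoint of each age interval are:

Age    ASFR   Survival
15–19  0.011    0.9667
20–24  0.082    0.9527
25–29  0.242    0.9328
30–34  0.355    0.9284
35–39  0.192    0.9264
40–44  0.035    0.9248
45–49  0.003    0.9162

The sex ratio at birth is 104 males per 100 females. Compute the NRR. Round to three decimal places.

Proportion female at birth = 100 / (100 + 104) = 0.49020.
Survival-weighted fertility by age (5·fₓ·Sₓ):
  15–19: 5 × 0.011 × 0.9667 = 0.05317
  20–24: 5 × 0.082 × 0.9527 = 0.39061
  25–29: 5 × 0.242 × 0.9328 = 1.12869
  30–34: 5 × 0.355 × 0.9284 = 1.64791
  35–39: 5 × 0.192 × 0.9264 = 0.88934
  40–44: 5 × 0.035 × 0.9248 = 0.16184
  45–49: 5 × 0.003 × 0.9162 = 0.01374
Sum = 4.28530
NRR = 0.49020 × 4.28530 = 2.10065
NRR > 1, so each generation more than replaces itself.

2.101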